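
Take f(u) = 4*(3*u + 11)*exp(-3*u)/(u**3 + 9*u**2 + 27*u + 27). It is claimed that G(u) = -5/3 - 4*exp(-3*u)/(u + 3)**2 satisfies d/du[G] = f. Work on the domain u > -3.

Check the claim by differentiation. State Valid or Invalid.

d/du[G] = (12*u + 44)/(u**3*exp(3*u) + 9*u**2*exp(3*u) + 27*u*exp(3*u) + 27*exp(3*u))
This equals f(u) exactly, so the claim holds.

Valid - differentiating G returns exactly f.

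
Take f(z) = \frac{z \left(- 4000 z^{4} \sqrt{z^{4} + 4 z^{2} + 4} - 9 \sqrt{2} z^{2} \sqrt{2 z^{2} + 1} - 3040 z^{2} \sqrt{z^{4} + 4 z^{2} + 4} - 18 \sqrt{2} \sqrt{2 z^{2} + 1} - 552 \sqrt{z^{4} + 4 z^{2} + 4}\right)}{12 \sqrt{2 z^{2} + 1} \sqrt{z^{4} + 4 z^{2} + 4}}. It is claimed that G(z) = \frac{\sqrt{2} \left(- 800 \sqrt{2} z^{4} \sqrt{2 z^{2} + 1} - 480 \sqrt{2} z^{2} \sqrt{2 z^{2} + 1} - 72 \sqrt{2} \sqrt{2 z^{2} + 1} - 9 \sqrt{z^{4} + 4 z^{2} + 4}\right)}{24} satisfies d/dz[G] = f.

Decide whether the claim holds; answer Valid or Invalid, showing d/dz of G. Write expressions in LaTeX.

Invalid: d/dz[G] - f = \frac{- 1000 z^{5} \sqrt{2 z^{2} + 1} - 760 z^{3} \sqrt{2 z^{2} + 1} - 138 z \sqrt{2 z^{2} + 1}}{6 z^{2} + 3}, which is not 0.

d/dz[G] = \frac{- 8000 z^{5} \sqrt{z^{4} + 4 z^{2} + 4} - 9 \sqrt{2} z^{3} \sqrt{2 z^{2} + 1} - 6080 z^{3} \sqrt{z^{4} + 4 z^{2} + 4} - 18 \sqrt{2} z \sqrt{2 z^{2} + 1} - 1104 z \sqrt{z^{4} + 4 z^{2} + 4}}{12 \sqrt{2 z^{2} + 1} \sqrt{z^{4} + 4 z^{2} + 4}}
d/dz[G] - f(z) = \frac{- 1000 z^{5} \sqrt{2 z^{2} + 1} - 760 z^{3} \sqrt{2 z^{2} + 1} - 138 z \sqrt{2 z^{2} + 1}}{6 z^{2} + 3} != 0.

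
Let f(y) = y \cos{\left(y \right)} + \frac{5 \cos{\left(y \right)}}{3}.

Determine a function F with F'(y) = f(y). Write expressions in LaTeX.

The integrand splits into summands that can be handled one at a time.
Check: d/dy[\frac{3 y \sin{\left(y \right)} + 5 \sin{\left(y \right)} + 3 \cos{\left(y \right)}}{3}] = y \cos{\left(y \right)} + \frac{5 \cos{\left(y \right)}}{3} = f(y).

An antiderivative is F(y) = \frac{3 y \sin{\left(y \right)} + 5 \sin{\left(y \right)} + 3 \cos{\left(y \right)}}{3}.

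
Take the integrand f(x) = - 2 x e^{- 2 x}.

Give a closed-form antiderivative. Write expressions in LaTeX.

Recognize the product-rule pattern: f = u'v + uv' with u = x + \frac{1}{2}, v = e^{- 2 x}, so integration by parts undoes it.
Check: d/dx[\frac{\left(2 x + 1\right) e^{- 2 x}}{2}] = - 2 x e^{- 2 x} = f(x).

An antiderivative is F(x) = \frac{\left(2 x + 1\right) e^{- 2 x}}{2}.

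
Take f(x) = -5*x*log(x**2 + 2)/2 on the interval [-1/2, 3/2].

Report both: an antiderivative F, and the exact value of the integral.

Recover f(x) by differentiating a candidate F(x); any mismatch rules it out.
F(x) = -5*(x**2*log(x**2 + 2) - x**2 + 2*log(x**2 + 2))/4 is an antiderivative of f.
Check: d/dx[-5*(x**2*log(x**2 + 2) - x**2 + 2*log(x**2 + 2))/4] = -5*x*log(x**2 + 2)/2 = f(x).
F(3/2) = 45/16 - 85*log(17/4)/16; F(-1/2) = 5/16 - 45*log(9/4)/16.
Integral = F(3/2) - F(-1/2) = -85*log(17/4)/16 + 45*log(9/4)/16 + 5/2.

Antiderivative: F(x) = -5*(x**2*log(x**2 + 2) - x**2 + 2*log(x**2 + 2))/4; value = -85*log(17/4)/16 + 45*log(9/4)/16 + 5/2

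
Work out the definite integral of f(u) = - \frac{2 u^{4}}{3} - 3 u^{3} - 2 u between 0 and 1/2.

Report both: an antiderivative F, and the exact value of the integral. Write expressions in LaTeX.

The integrand splits into summands that can be handled one at a time.
F(u) = \frac{u^{2} \left(- 8 u^{3} - 45 u^{2} - 60\right)}{60} is an antiderivative of f.
Check: d/du[\frac{u^{2} \left(- 8 u^{3} - 45 u^{2} - 60\right)}{60}] = - \frac{2 u^{4}}{3} - 3 u^{3} - 2 u = f(u).
F(1/2) = - \frac{289}{960}; F(0) = 0.
Integral = F(1/2) - F(0) = - \frac{289}{960}.

Antiderivative: F(u) = \frac{u^{2} \left(- 8 u^{3} - 45 u^{2} - 60\right)}{60}; value = - \frac{289}{960}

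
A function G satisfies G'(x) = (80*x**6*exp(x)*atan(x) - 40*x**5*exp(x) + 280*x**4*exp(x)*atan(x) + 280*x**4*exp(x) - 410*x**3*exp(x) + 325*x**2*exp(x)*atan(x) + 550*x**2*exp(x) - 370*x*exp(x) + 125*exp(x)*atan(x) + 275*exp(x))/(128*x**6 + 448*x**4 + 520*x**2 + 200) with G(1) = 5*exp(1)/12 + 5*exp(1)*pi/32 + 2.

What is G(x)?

G'(x) has the shape u'v + uv' for u = -5*(x/4 - 1)/(2*(2*x**2 + 5/2)) + 5*atan(x)/8 and v = exp(x) — it is the derivative of the product u*v.
A general antiderivative is -5*((x/4 - 1)/(2*x**2 + 5/2) - atan(x)/4)*exp(x)/2 + C.
The condition gives C = 5*exp(1)/12 + 5*exp(1)*pi/32 + 2 - (5*exp(1)/12 + 5*exp(1)*pi/32) = 2.
So G(x) = (20*x**2*exp(x)*atan(x) + 64*x**2 - 10*x*exp(x) + 25*exp(x)*atan(x) + 40*exp(x) + 80)/(8*(4*x**2 + 5)).
Check: d/dx[(20*x**2*exp(x)*atan(x) + 64*x**2 - 10*x*exp(x) + 25*exp(x)*atan(x) + 40*exp(x) + 80)/(8*(4*x**2 + 5))] = (80*x**6*exp(x)*atan(x) - 40*x**5*exp(x) + 280*x**4*exp(x)*atan(x) + 280*x**4*exp(x) - 410*x**3*exp(x) + 325*x**2*exp(x)*atan(x) + 550*x**2*exp(x) - 370*x*exp(x) + 125*exp(x)*atan(x) + 275*exp(x))/(128*x**6 + 448*x**4 + 520*x**2 + 200) = G'(x).

G(x) = (20*x**2*exp(x)*atan(x) + 64*x**2 - 10*x*exp(x) + 25*exp(x)*atan(x) + 40*exp(x) + 80)/(8*(4*x**2 + 5))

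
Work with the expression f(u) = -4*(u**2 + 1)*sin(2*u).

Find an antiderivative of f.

An antiderivative is F(u) = 2*u**2*cos(2*u) - 2*u*sin(2*u) + cos(2*u).

For F(u) to be correct the identity F'(u) - f(u) = 0 must hold.
Check: d/du[2*u**2*cos(2*u) - 2*u*sin(2*u) + cos(2*u)] = -4*u**2*sin(2*u) - 4*sin(2*u), which equals f(u).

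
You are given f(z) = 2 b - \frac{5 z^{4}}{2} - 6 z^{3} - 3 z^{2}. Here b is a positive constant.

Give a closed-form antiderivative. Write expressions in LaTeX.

Integrate term by term and add the pieces.
Check: d/dz[2 b z - \frac{z^{5}}{2} - \frac{3 z^{4}}{2} - z^{3}] = 2 b - \frac{5 z^{4}}{2} - 6 z^{3} - 3 z^{2} = f(z).

An antiderivative is F(z) = 2 b z - \frac{z^{5}}{2} - \frac{3 z^{4}}{2} - z^{3}.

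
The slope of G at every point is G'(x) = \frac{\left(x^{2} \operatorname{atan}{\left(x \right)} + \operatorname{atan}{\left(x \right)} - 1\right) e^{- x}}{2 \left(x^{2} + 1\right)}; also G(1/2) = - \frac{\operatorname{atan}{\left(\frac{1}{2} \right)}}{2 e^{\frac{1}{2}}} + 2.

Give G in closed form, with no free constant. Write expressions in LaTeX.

Recognize the product-rule pattern: G'(x) = u'v + uv' with u = - \frac{\operatorname{atan}{\left(x \right)}}{2}, v = e^{- x}, so integration by parts undoes it.
A general antiderivative is - \frac{e^{- x} \operatorname{atan}{\left(x \right)}}{2} + C.
The condition gives C = - \frac{\operatorname{atan}{\left(\frac{1}{2} \right)}}{2 e^{\frac{1}{2}}} + 2 - (- \frac{\operatorname{atan}{\left(\frac{1}{2} \right)}}{2 e^{\frac{1}{2}}}) = 2.
So G(x) = 2 - \frac{e^{- x} \operatorname{atan}{\left(x \right)}}{2}.
Check: d/dx[2 - \frac{e^{- x} \operatorname{atan}{\left(x \right)}}{2}] = \frac{x^{2} \operatorname{atan}{\left(x \right)} + \operatorname{atan}{\left(x \right)} - 1}{2 x^{2} e^{x} + 2 e^{x}}, which equals G'(x).

G(x) = 2 - \frac{e^{- x} \operatorname{atan}{\left(x \right)}}{2}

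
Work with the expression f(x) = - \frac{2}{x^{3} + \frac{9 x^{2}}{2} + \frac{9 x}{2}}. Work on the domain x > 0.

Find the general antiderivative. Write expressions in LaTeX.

The denominator factors as x \left(x + 3\right) \left(2 x + 3\right); partial fractions split f into directly integrable pieces: \frac{16}{9 \left(2 x + 3\right)} - \frac{4}{9 \left(x + 3\right)} - \frac{4}{9 x}.
Check: d/dx[\frac{8 \log{\left(2 x + 3 \right)}}{9} - \frac{4 \log{\left(x^{2} + 3 x \right)}}{9}] = - \frac{4}{2 x^{3} + 9 x^{2} + 9 x}, which equals f(x).

F(x) = \frac{8 \log{\left(2 x + 3 \right)}}{9} - \frac{4 \log{\left(x^{2} + 3 x \right)}}{9} + C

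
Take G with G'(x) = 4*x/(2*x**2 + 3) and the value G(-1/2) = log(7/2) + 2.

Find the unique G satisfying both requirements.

G(x) = log(2*x**2 + 3) + 2

The substitution u = 2*x**2 + 3 works: G'(x) is exactly (dG/du)*(du/dx) for that inner function.
A general antiderivative is log(2*x**2 + 3) + C.
The condition gives C = log(7/2) + 2 - (log(7/2)) = 2.
So G(x) = log(2*x**2 + 3) + 2.
Check: d/dx[log(2*x**2 + 3) + 2] = 4*x/(2*x**2 + 3) = G'(x).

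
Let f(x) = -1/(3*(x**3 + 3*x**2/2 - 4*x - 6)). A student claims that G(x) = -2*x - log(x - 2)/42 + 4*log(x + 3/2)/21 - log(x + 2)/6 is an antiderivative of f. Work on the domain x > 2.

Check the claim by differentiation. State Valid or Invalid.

Invalid: d/dx[G] - f = -2, which is not 0.

d/dx[G] = (-12*x**3 - 18*x**2 + 48*x + 70)/(6*x**3 + 9*x**2 - 24*x - 36)
d/dx[G] - f(x) = -2 != 0.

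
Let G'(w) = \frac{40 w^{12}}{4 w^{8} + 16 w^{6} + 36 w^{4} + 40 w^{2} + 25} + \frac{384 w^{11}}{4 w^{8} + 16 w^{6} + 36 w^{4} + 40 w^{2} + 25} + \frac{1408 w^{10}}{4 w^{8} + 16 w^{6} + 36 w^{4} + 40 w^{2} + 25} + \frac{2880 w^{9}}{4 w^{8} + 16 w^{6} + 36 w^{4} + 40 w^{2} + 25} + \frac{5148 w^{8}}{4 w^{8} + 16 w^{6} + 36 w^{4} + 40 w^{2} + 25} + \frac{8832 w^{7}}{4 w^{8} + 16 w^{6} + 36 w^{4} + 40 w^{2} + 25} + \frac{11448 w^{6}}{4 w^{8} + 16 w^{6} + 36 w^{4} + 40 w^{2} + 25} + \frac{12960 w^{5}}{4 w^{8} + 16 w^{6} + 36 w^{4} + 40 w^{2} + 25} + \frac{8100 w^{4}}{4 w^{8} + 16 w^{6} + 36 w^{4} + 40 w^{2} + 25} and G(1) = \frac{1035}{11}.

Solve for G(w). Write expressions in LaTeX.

G(w) = \frac{2 w^{9}}{w^{4} + 2 w^{2} + \frac{5}{2}} + \frac{24 w^{8}}{w^{4} + 2 w^{2} + \frac{5}{2}} + \frac{108 w^{7}}{w^{4} + 2 w^{2} + \frac{5}{2}} + \frac{216 w^{6}}{w^{4} + 2 w^{2} + \frac{5}{2}} + \frac{162 w^{5}}{w^{4} + 2 w^{2} + \frac{5}{2}} + 1

The integrand splits into summands that can be handled one at a time.
A general antiderivative is \frac{2 w \left(- w^{2} - 3 w\right)^{4}}{w^{4} + 2 w^{2} + \frac{5}{2}} + C.
The condition gives C = \frac{1035}{11} - (\frac{1024}{11}) = 1.
So G(w) = \frac{2 w^{9}}{w^{4} + 2 w^{2} + \frac{5}{2}} + \frac{24 w^{8}}{w^{4} + 2 w^{2} + \frac{5}{2}} + \frac{108 w^{7}}{w^{4} + 2 w^{2} + \frac{5}{2}} + \frac{216 w^{6}}{w^{4} + 2 w^{2} + \frac{5}{2}} + \frac{162 w^{5}}{w^{4} + 2 w^{2} + \frac{5}{2}} + 1.
Check: d/dw[\frac{2 w^{9}}{w^{4} + 2 w^{2} + \frac{5}{2}} + \frac{24 w^{8}}{w^{4} + 2 w^{2} + \frac{5}{2}} + \frac{108 w^{7}}{w^{4} + 2 w^{2} + \frac{5}{2}} + \frac{216 w^{6}}{w^{4} + 2 w^{2} + \frac{5}{2}} + \frac{162 w^{5}}{w^{4} + 2 w^{2} + \frac{5}{2}} + 1] = \frac{40 w^{12} + 384 w^{11} + 1408 w^{10} + 2880 w^{9} + 5148 w^{8} + 8832 w^{7} + 11448 w^{6} + 12960 w^{5} + 8100 w^{4}}{4 w^{8} + 16 w^{6} + 36 w^{4} + 40 w^{2} + 25}, which equals G'(w).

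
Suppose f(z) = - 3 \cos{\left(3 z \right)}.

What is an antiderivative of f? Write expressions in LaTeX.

An antiderivative is F(z) = - \sin{\left(3 z \right)}.

A first test for any F(z): its z-derivative must equal f(z) identically.
Check: d/dz[- \sin{\left(3 z \right)}] = - 3 \cos{\left(3 z \right)} = f(z).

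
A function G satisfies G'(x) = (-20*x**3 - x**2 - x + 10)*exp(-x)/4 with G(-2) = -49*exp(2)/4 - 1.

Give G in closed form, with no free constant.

G(x) = 5*x**3*exp(-x) + 61*x**2*exp(-x)/4 + 123*x*exp(-x)/4 - 1 + 113*exp(-x)/4

Recognize the product-rule pattern: G'(x) = u'v + uv' with u = 5*x**3 + 61*x**2/4 + 123*x/4 + 113/4, v = exp(-x), so integration by parts undoes it.
A general antiderivative is (20*x**3 + 61*x**2 + 123*x + 113)*exp(-x)/4 + C.
The condition gives C = -49*exp(2)/4 - 1 - (-49*exp(2)/4) = -1.
So G(x) = 5*x**3*exp(-x) + 61*x**2*exp(-x)/4 + 123*x*exp(-x)/4 - 1 + 113*exp(-x)/4.
Check: d/dx[5*x**3*exp(-x) + 61*x**2*exp(-x)/4 + 123*x*exp(-x)/4 - 1 + 113*exp(-x)/4] = (-20*x**3 - x**2 - x + 10)*exp(-x)/4 = G'(x).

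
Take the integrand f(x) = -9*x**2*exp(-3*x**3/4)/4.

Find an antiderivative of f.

An antiderivative is F(x) = exp(-3*x**3/4).

The substitution u = -3*x**3/4 works: f is exactly (dF/du)*(du/dx) for that inner function.
Check: d/dx[exp(-3*x**3/4)] = -9*x**2*exp(-3*x**3/4)/4 = f(x).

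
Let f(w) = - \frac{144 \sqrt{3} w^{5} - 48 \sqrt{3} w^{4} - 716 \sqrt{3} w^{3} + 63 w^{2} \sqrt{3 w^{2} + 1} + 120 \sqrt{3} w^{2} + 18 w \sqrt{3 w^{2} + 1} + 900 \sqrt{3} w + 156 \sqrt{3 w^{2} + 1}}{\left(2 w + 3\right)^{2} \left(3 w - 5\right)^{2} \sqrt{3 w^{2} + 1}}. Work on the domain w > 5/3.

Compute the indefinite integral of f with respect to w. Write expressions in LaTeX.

F(w) = \frac{63 w - 8 \sqrt{3} \left(2 w + 3\right) \left(3 w - 5\right) \sqrt{3 w^{2} + 1} + 9}{6 \left(2 w + 3\right) \left(3 w - 5\right)} + C

An antiderivative F(w) passes only if d/dw[F] lands on f(w) exactly.
Check: d/dw[\frac{63 w - 8 \sqrt{3} \left(2 w + 3\right) \left(3 w - 5\right) \sqrt{3 w^{2} + 1} + 9}{6 \left(2 w + 3\right) \left(3 w - 5\right)}] = \frac{- 144 \sqrt{3} w^{5} + 48 \sqrt{3} w^{4} + 716 \sqrt{3} w^{3} - 63 w^{2} \sqrt{3 w^{2} + 1} - 120 \sqrt{3} w^{2} - 18 w \sqrt{3 w^{2} + 1} - 900 \sqrt{3} w - 156 \sqrt{3 w^{2} + 1}}{36 w^{4} \sqrt{3 w^{2} + 1} - 12 w^{3} \sqrt{3 w^{2} + 1} - 179 w^{2} \sqrt{3 w^{2} + 1} + 30 w \sqrt{3 w^{2} + 1} + 225 \sqrt{3 w^{2} + 1}}, which equals f(w).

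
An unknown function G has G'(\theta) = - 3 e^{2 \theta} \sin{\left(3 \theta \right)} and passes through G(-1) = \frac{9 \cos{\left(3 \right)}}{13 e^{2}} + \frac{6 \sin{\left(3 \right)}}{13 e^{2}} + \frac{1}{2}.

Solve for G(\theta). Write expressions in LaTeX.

G(\theta) = - \frac{6 e^{2 \theta} \sin{\left(3 \theta \right)}}{13} + \frac{9 e^{2 \theta} \cos{\left(3 \theta \right)}}{13} + \frac{1}{2}

Any candidate G(\theta) must reproduce the stated G'(\theta) exactly.
A general antiderivative is - \frac{6 e^{2 \theta} \sin{\left(3 \theta \right)}}{13} + \frac{9 e^{2 \theta} \cos{\left(3 \theta \right)}}{13} + C.
The condition gives C = \frac{9 \cos{\left(3 \right)}}{13 e^{2}} + \frac{6 \sin{\left(3 \right)}}{13 e^{2}} + \frac{1}{2} - (\frac{9 \cos{\left(3 \right)}}{13 e^{2}} + \frac{6 \sin{\left(3 \right)}}{13 e^{2}}) = \frac{1}{2}.
So G(\theta) = - \frac{6 e^{2 \theta} \sin{\left(3 \theta \right)}}{13} + \frac{9 e^{2 \theta} \cos{\left(3 \theta \right)}}{13} + \frac{1}{2}.
Check: d/d\theta[- \frac{6 e^{2 \theta} \sin{\left(3 \theta \right)}}{13} + \frac{9 e^{2 \theta} \cos{\left(3 \theta \right)}}{13} + \frac{1}{2}] = - 3 e^{2 \theta} \sin{\left(3 \theta \right)} = G'(\theta).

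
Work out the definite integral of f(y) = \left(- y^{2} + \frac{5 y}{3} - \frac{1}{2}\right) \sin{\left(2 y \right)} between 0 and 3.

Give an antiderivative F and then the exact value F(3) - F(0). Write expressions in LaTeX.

For F(y) to be correct the identity F'(y) - f(y) = 0 must hold.
F(y) = \frac{6 y^{2} \cos{\left(2 y \right)} - 6 y \sin{\left(2 y \right)} - 10 y \cos{\left(2 y \right)} + 5 \sin{\left(2 y \right)}}{12} is an antiderivative of f.
Check: d/dy[\frac{6 y^{2} \cos{\left(2 y \right)} - 6 y \sin{\left(2 y \right)} - 10 y \cos{\left(2 y \right)} + 5 \sin{\left(2 y \right)}}{12}] = - y^{2} \sin{\left(2 y \right)} + \frac{5 y \sin{\left(2 y \right)}}{3} - \frac{\sin{\left(2 y \right)}}{2}, which equals f(y).
F(3) = - \frac{13 \sin{\left(6 \right)}}{12} + 2 \cos{\left(6 \right)}; F(0) = 0.
Integral = F(3) - F(0) = - \frac{13 \sin{\left(6 \right)}}{12} + 2 \cos{\left(6 \right)}.

Antiderivative: F(y) = \frac{6 y^{2} \cos{\left(2 y \right)} - 6 y \sin{\left(2 y \right)} - 10 y \cos{\left(2 y \right)} + 5 \sin{\left(2 y \right)}}{12}; value = - \frac{13 \sin{\left(6 \right)}}{12} + 2 \cos{\left(6 \right)}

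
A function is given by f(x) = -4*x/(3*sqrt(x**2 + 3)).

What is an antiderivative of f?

f matches the chain-rule pattern g'(h)*h' with inner function h(x) = x**2 + 3; substituting u = h(x) collapses the integral.
Check: d/dx[-4*sqrt(x**2 + 3)/3] = -4*x/(3*sqrt(x**2 + 3)) = f(x).

An antiderivative is F(x) = -4*sqrt(x**2 + 3)/3.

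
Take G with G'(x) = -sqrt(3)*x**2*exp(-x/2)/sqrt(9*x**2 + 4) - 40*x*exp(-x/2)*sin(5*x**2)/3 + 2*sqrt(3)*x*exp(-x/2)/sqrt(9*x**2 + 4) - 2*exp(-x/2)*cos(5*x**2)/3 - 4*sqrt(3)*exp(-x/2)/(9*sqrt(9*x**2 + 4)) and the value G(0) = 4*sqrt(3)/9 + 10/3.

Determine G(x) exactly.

G(x) = 4*(sqrt(3*x**2 + 4/3)/2 + cos(5*x**2))*exp(-x/2)/3 + 2

G'(x) has the shape u'v + uv' for u = 2*sqrt(3*x**2 + 4/3)/3 + 4*cos(5*x**2)/3 and v = exp(-x/2) — it is the derivative of the product u*v.
A general antiderivative is 4*(sqrt(3*x**2 + 4/3)/2 + cos(5*x**2))*exp(-x/2)/3 + C.
The condition gives C = 4*sqrt(3)/9 + 10/3 - (4*sqrt(3)/9 + 4/3) = 2.
So G(x) = 4*(sqrt(3*x**2 + 4/3)/2 + cos(5*x**2))*exp(-x/2)/3 + 2.
Check: d/dx[4*(sqrt(3*x**2 + 4/3)/2 + cos(5*x**2))*exp(-x/2)/3 + 2] = sqrt(3)*(-9*x**2 - 40*sqrt(3)*x*sqrt(9*x**2 + 4)*sin(5*x**2) + 18*x - 2*sqrt(3)*sqrt(9*x**2 + 4)*cos(5*x**2) - 4)*exp(-x/2)/(9*sqrt(9*x**2 + 4)), which equals G'(x).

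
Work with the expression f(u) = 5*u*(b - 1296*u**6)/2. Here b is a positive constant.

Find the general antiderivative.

F(u) = 5*u**2*(b - 324*u**6)/4 + C

For F(u) to be correct the identity F'(u) - f(u) = 0 must hold.
Check: d/du[5*u**2*(b - 324*u**6)/4] = 5*b*u/2 - 3240*u**7, which equals f(u).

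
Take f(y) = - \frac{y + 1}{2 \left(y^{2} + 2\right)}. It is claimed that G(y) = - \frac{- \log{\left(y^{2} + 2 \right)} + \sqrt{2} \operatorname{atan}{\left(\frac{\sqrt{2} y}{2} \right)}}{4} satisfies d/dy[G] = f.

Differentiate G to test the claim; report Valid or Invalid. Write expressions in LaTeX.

Invalid: d/dy[G] - f = \frac{y}{y^{2} + 2}, which is not 0.

d/dy[G] = \frac{y - 1}{2 y^{2} + 4}
d/dy[G] - f(y) = \frac{y}{y^{2} + 2} != 0.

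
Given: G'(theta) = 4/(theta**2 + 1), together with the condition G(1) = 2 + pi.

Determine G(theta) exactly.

G(theta) = 4*atan(theta) + 2

Any candidate G(theta) must reproduce the stated G'(theta) exactly.
A general antiderivative is 4*atan(theta) + C.
The condition gives C = 2 + pi - (pi) = 2.
So G(theta) = 4*atan(theta) + 2.
Check: d/dtheta[4*atan(theta) + 2] = 4/(theta**2 + 1) = G'(theta).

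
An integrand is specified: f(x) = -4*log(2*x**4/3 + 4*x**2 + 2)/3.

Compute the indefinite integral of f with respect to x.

F(x) = -4*x*log(2*x**4/3 + 4*x**2 + 2)/3 + 16*x/3 - 8*sqrt(1/3 - sqrt(6)/9)*atan(x/sqrt(3 - sqrt(6))) - 8*sqrt(sqrt(6)/9 + 1/3)*atan(x/sqrt(sqrt(6) + 3)) + C

Differentiate the proposed F(x) back; it has to land on f(x) exactly.
Check: d/dx[-4*x*log(2*x**4/3 + 4*x**2 + 2)/3 + 16*x/3 - 8*sqrt(1/3 - sqrt(6)/9)*atan(x/sqrt(3 - sqrt(6))) - 8*sqrt(sqrt(6)/9 + 1/3)*atan(x/sqrt(sqrt(6) + 3))] = -4*log(x**4/3 + 2*x**2 + 1)/3 - 4*log(2)/3, which equals f(x).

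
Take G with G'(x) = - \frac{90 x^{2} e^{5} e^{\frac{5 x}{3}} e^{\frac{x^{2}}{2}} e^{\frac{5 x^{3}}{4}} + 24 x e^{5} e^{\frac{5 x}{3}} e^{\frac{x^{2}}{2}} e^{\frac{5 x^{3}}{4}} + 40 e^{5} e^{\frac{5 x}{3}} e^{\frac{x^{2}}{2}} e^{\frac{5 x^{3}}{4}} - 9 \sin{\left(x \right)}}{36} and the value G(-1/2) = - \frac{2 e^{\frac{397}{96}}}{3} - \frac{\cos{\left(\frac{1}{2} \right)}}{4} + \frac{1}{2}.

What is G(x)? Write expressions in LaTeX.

The proposed G(x) is checked by its d/dx: the result must match the given G'(x).
A general antiderivative is - \frac{2 e^{\frac{5 x^{3}}{4} + \frac{x^{2}}{2} + \frac{5 x}{3} + 5}}{3} - \frac{\cos{\left(x \right)}}{4} + C.
The condition gives C = - \frac{2 e^{\frac{397}{96}}}{3} - \frac{\cos{\left(\frac{1}{2} \right)}}{4} + \frac{1}{2} - (- \frac{2 e^{\frac{397}{96}}}{3} - \frac{\cos{\left(\frac{1}{2} \right)}}{4}) = \frac{1}{2}.
So G(x) = - \frac{2 e^{5} e^{\frac{5 x}{3}} e^{\frac{x^{2}}{2}} e^{\frac{5 x^{3}}{4}}}{3} - \frac{\cos{\left(x \right)}}{4} + \frac{1}{2}.
Check: d/dx[- \frac{2 e^{5} e^{\frac{5 x}{3}} e^{\frac{x^{2}}{2}} e^{\frac{5 x^{3}}{4}}}{3} - \frac{\cos{\left(x \right)}}{4} + \frac{1}{2}] = - \frac{5 x^{2} e^{5} e^{\frac{5 x}{3}} e^{\frac{x^{2}}{2}} e^{\frac{5 x^{3}}{4}}}{2} - \frac{2 x e^{5} e^{\frac{5 x}{3}} e^{\frac{x^{2}}{2}} e^{\frac{5 x^{3}}{4}}}{3} - \frac{10 e^{5} e^{\frac{5 x}{3}} e^{\frac{x^{2}}{2}} e^{\frac{5 x^{3}}{4}}}{9} + \frac{\sin{\left(x \right)}}{4}, which equals G'(x).

G(x) = - \frac{2 e^{5} e^{\frac{5 x}{3}} e^{\frac{x^{2}}{2}} e^{\frac{5 x^{3}}{4}}}{3} - \frac{\cos{\left(x \right)}}{4} + \frac{1}{2}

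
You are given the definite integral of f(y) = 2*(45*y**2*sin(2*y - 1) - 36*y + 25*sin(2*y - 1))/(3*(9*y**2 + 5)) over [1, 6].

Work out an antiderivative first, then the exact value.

Since d/dy undoes antidifferentiation here, F'(y) = f(y) is required of F(y).
F(y) = -(4*log(3*y**2 + 5/3) + 5*cos(2*y - 1))/3 is an antiderivative of f.
Check: d/dy[-(4*log(3*y**2 + 5/3) + 5*cos(2*y - 1))/3] = (90*y**2*sin(2*y - 1) - 72*y + 50*sin(2*y - 1))/(27*y**2 + 15), which equals f(y).
F(6) = -4*log(329/3)/3 - 5*cos(11)/3; F(1) = -4*log(14/3)/3 - 5*cos(1)/3.
Integral = F(6) - F(1) = -4*log(329/3)/3 - 5*cos(11)/3 + 5*cos(1)/3 + 4*log(14/3)/3.

Antiderivative: F(y) = -(4*log(3*y**2 + 5/3) + 5*cos(2*y - 1))/3; value = -4*log(329/3)/3 - 5*cos(11)/3 + 5*cos(1)/3 + 4*log(14/3)/3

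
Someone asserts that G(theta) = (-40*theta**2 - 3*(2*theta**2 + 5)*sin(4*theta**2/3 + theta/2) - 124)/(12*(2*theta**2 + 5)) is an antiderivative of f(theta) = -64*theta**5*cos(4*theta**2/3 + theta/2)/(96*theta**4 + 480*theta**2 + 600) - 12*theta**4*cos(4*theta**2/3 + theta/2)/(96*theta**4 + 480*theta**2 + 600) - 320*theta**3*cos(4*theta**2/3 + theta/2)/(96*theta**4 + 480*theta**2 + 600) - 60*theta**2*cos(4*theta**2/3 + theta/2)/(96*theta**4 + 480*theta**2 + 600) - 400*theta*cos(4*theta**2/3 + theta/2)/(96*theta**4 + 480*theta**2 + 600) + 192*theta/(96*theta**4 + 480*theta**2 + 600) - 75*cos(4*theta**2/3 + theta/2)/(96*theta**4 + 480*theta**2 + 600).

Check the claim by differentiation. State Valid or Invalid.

Valid - differentiating G returns exactly f.

d/dtheta[G] = (-64*theta**5*cos(4*theta**2/3 + theta/2) - 12*theta**4*cos(4*theta**2/3 + theta/2) - 320*theta**3*cos(4*theta**2/3 + theta/2) - 60*theta**2*cos(4*theta**2/3 + theta/2) - 400*theta*cos(4*theta**2/3 + theta/2) + 192*theta - 75*cos(4*theta**2/3 + theta/2))/(96*theta**4 + 480*theta**2 + 600)
This equals f(theta) exactly, so the claim holds.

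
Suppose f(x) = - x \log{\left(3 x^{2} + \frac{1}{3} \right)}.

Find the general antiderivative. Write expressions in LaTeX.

An antiderivative F(x) passes only if d/dx[F] lands on f(x) exactly.
Check: d/dx[- \frac{x^{2} \log{\left(3 x^{2} + \frac{1}{3} \right)}}{2} + \frac{x^{2}}{2} - \frac{\log{\left(9 x^{2} + 1 \right)}}{18}] = - x \log{\left(3 x^{2} + \frac{1}{3} \right)} = f(x).

F(x) = - \frac{x^{2} \log{\left(3 x^{2} + \frac{1}{3} \right)}}{2} + \frac{x^{2}}{2} - \frac{\log{\left(9 x^{2} + 1 \right)}}{18} + C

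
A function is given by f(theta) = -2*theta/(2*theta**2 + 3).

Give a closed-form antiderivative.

The substitution u = 4*theta**2 + 6 works: f is exactly (dF/du)*(du/dtheta) for that inner function.
Check: d/dtheta[-log(4*theta**2 + 6)/2] = -2*theta/(2*theta**2 + 3) = f(theta).

An antiderivative is F(theta) = -log(4*theta**2 + 6)/2.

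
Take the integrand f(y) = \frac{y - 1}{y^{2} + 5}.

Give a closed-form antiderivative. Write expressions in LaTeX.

An antiderivative is F(y) = \frac{\log{\left(y^{2} + 5 \right)}}{2} - \frac{\sqrt{5} \operatorname{atan}{\left(\frac{\sqrt{5} y}{5} \right)}}{5}.

Check any antiderivative F(y) by computing F'(y) and comparing it with f(y).
Check: d/dy[\frac{\log{\left(y^{2} + 5 \right)}}{2} - \frac{\sqrt{5} \operatorname{atan}{\left(\frac{\sqrt{5} y}{5} \right)}}{5}] = \frac{y - 1}{y^{2} + 5} = f(y).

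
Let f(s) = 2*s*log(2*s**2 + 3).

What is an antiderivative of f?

Check any antiderivative F(s) by computing F'(s) and comparing it with f(s).
Check: d/ds[(2*s**2*log(2*s**2 + 3) - 2*s**2 + 3*log(2*s**2 + 3))/2] = 2*s*log(2*s**2 + 3) = f(s).

An antiderivative is F(s) = (2*s**2*log(2*s**2 + 3) - 2*s**2 + 3*log(2*s**2 + 3))/2.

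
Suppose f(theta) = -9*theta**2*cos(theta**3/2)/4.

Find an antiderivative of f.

The substitution u = theta**3/2 works: f is exactly (dF/du)*(du/dtheta) for that inner function.
Check: d/dtheta[-3*sin(theta**3/2)/2] = -9*theta**2*cos(theta**3/2)/4 = f(theta).

An antiderivative is F(theta) = -3*sin(theta**3/2)/2.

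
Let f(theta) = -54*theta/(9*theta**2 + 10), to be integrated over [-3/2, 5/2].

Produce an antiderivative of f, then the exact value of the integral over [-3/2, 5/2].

f matches the chain-rule pattern g'(h)*h' with inner function h(theta) = 3*theta**2/2 + 5/3; substituting u = h(theta) collapses the integral.
F(theta) = -3*log(3*theta**2/2 + 5/3) is an antiderivative of f.
Check: d/dtheta[-3*log(3*theta**2/2 + 5/3)] = -54*theta/(9*theta**2 + 10) = f(theta).
F(5/2) = -3*log(265/24); F(-3/2) = -3*log(121/24).
Integral = F(5/2) - F(-3/2) = -3*log(265/24) + 3*log(121/24).

Antiderivative: F(theta) = -3*log(3*theta**2/2 + 5/3); value = -3*log(265/24) + 3*log(121/24)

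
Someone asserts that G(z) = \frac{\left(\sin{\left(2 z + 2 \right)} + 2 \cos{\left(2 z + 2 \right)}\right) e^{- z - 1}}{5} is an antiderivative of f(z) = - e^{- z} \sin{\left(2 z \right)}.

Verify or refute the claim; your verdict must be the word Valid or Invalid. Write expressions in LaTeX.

Invalid: d/dz[G] - f = \frac{\left(e \sin{\left(2 z \right)} - \sin{\left(2 z + 2 \right)}\right) e^{- z}}{e}, which is not 0.

d/dz[G] = - \frac{e^{- z} \sin{\left(2 z + 2 \right)}}{e}
d/dz[G] - f(z) = \frac{\left(e \sin{\left(2 z \right)} - \sin{\left(2 z + 2 \right)}\right) e^{- z}}{e} != 0.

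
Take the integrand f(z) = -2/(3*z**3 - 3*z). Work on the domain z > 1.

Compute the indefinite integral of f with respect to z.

The denominator factors as 3*z*(z - 1)*(z + 1); partial fractions split f into directly integrable pieces: -1/(3*(z + 1)) - 1/(3*(z - 1)) + 2/(3*z).
Check: d/dz[2*log(z)/3 - log(z**2 - 1)/3] = -2/(3*z**3 - 3*z) = f(z).

F(z) = 2*log(z)/3 - log(z**2 - 1)/3 + C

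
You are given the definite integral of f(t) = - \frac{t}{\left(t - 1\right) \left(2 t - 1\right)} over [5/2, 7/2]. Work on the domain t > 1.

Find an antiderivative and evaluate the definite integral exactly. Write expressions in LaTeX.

The denominator factors as \left(t - 1\right) \left(2 t - 1\right); partial fractions split f into directly integrable pieces: \frac{1}{2 t - 1} - \frac{1}{t - 1}.
F(t) = - \log{\left(t - 1 \right)} + \frac{\log{\left(t - \frac{1}{2} \right)}}{2} is an antiderivative of f.
Check: d/dt[- \log{\left(t - 1 \right)} + \frac{\log{\left(t - \frac{1}{2} \right)}}{2}] = - \frac{t}{2 t^{2} - 3 t + 1}, which equals f(t).
F(7/2) = - \log{\left(\frac{5}{2} \right)} + \frac{\log{\left(3 \right)}}{2}; F(5/2) = - \log{\left(\frac{3}{2} \right)} + \frac{\log{\left(2 \right)}}{2}.
Integral = F(7/2) - F(5/2) = - \log{\left(\frac{5}{2} \right)} - \frac{\log{\left(2 \right)}}{2} + \log{\left(\frac{3}{2} \right)} + \frac{\log{\left(3 \right)}}{2}.

Antiderivative: F(t) = - \log{\left(t - 1 \right)} + \frac{\log{\left(t - \frac{1}{2} \right)}}{2}; value = - \log{\left(\frac{5}{2} \right)} - \frac{\log{\left(2 \right)}}{2} + \log{\left(\frac{3}{2} \right)} + \frac{\log{\left(3 \right)}}{2}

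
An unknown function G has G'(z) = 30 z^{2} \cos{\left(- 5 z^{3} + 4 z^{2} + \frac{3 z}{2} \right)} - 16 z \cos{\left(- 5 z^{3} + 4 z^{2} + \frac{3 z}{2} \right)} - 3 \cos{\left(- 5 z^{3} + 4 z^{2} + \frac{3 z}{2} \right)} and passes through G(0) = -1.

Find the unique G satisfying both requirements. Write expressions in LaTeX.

G(z) = - 2 \sin{\left(- 5 z^{3} + 4 z^{2} + \frac{3 z}{2} \right)} - 1

G'(z) matches the chain-rule pattern g'(h)*h' with inner function h(z) = - 5 z^{3} + 4 z^{2} + \frac{3 z}{2}; substituting u = h(z) collapses the integral.
A general antiderivative is - 2 \sin{\left(- 5 z^{3} + 4 z^{2} + \frac{3 z}{2} \right)} + C.
The condition gives C = -1 - (0) = -1.
So G(z) = - 2 \sin{\left(- 5 z^{3} + 4 z^{2} + \frac{3 z}{2} \right)} - 1.
Check: d/dz[- 2 \sin{\left(- 5 z^{3} + 4 z^{2} + \frac{3 z}{2} \right)} - 1] = 30 z^{2} \cos{\left(- 5 z^{3} + 4 z^{2} + \frac{3 z}{2} \right)} - 16 z \cos{\left(- 5 z^{3} + 4 z^{2} + \frac{3 z}{2} \right)} - 3 \cos{\left(- 5 z^{3} + 4 z^{2} + \frac{3 z}{2} \right)} = G'(z).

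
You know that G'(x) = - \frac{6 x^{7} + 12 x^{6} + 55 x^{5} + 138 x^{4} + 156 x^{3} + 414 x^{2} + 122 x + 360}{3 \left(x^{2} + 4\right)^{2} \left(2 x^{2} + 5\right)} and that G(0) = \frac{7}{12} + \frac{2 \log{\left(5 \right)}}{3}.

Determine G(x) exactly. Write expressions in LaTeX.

G(x) = - \frac{3 x^{4} + 12 x^{3} - 4 x^{2} \log{\left(2 x^{2} + 5 \right)} + 9 x^{2} + 36 x - 16 \log{\left(2 x^{2} + 5 \right)} - 14}{6 \left(x^{2} + 4\right)}

The proposed G(x) is checked by its d/dx: the result must match the given G'(x).
A general antiderivative is - \frac{x^{2}}{2} - 2 x + \frac{2 x + \frac{1}{3}}{x^{2} + 4} + \frac{2 \log{\left(2 x^{2} + 5 \right)}}{3} + C.
The condition gives C = \frac{7}{12} + \frac{2 \log{\left(5 \right)}}{3} - (\frac{1}{12} + \frac{2 \log{\left(5 \right)}}{3}) = \frac{1}{2}.
So G(x) = - \frac{3 x^{4} + 12 x^{3} - 4 x^{2} \log{\left(2 x^{2} + 5 \right)} + 9 x^{2} + 36 x - 16 \log{\left(2 x^{2} + 5 \right)} - 14}{6 \left(x^{2} + 4\right)}.
Check: d/dx[- \frac{3 x^{4} + 12 x^{3} - 4 x^{2} \log{\left(2 x^{2} + 5 \right)} + 9 x^{2} + 36 x - 16 \log{\left(2 x^{2} + 5 \right)} - 14}{6 \left(x^{2} + 4\right)}] = \frac{- 6 x^{7} - 12 x^{6} - 55 x^{5} - 138 x^{4} - 156 x^{3} - 414 x^{2} - 122 x - 360}{6 x^{6} + 63 x^{4} + 216 x^{2} + 240}, which equals G'(x).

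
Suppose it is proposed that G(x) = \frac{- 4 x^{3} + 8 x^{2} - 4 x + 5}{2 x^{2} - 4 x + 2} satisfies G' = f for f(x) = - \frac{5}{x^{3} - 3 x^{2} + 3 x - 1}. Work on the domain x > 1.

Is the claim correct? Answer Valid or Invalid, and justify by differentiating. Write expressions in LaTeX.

d/dx[G] = \frac{- 2 x^{3} + 6 x^{2} - 6 x - 3}{x^{3} - 3 x^{2} + 3 x - 1}
d/dx[G] - f(x) = -2 != 0.

Invalid: d/dx[G] - f = -2, which is not 0.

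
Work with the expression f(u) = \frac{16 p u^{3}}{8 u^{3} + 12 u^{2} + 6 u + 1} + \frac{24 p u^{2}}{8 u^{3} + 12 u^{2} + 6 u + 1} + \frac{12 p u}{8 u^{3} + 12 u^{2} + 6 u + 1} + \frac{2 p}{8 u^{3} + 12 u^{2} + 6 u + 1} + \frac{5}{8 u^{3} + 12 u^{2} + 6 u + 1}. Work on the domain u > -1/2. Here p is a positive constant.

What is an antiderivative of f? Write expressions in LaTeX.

Integrate term by term and add the pieces.
Check: d/du[2 p u - \frac{5}{4 \left(2 u + 1\right)^{2}}] = \frac{16 p u^{3} + 24 p u^{2} + 12 p u + 2 p + 5}{8 u^{3} + 12 u^{2} + 6 u + 1}, which equals f(u).

An antiderivative is F(u) = 2 p u - \frac{5}{4 \left(2 u + 1\right)^{2}}.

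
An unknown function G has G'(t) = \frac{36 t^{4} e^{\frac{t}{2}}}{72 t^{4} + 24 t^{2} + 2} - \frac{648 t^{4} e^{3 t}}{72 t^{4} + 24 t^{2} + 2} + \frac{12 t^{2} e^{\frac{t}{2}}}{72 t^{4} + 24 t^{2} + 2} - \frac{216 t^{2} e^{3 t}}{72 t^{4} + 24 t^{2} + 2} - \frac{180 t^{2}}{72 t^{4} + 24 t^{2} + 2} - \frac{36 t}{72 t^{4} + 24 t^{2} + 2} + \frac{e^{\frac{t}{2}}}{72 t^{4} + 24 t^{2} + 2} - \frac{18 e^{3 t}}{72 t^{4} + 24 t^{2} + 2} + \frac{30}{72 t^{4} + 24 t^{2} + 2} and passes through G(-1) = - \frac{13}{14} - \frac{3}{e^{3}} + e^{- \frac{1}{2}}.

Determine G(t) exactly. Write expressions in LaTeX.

The integrand splits into summands that can be handled one at a time.
A general antiderivative is \frac{5 t + \frac{1}{2}}{2 t^{2} + \frac{1}{3}} + e^{\frac{t}{2}} - 3 e^{3 t} + C.
The condition gives C = - \frac{13}{14} - \frac{3}{e^{3}} + e^{- \frac{1}{2}} - (- \frac{27}{14} - \frac{3}{e^{3}} + e^{- \frac{1}{2}}) = 1.
So G(t) = \frac{12 t^{2} + 30 t + 2 \left(6 t^{2} + 1\right) e^{\frac{t}{2}} - 6 \left(6 t^{2} + 1\right) e^{3 t} + 5}{2 \left(6 t^{2} + 1\right)}.
Check: d/dt[\frac{12 t^{2} + 30 t + 2 \left(6 t^{2} + 1\right) e^{\frac{t}{2}} - 6 \left(6 t^{2} + 1\right) e^{3 t} + 5}{2 \left(6 t^{2} + 1\right)}] = \frac{36 t^{4} e^{\frac{t}{2}} - 648 t^{4} e^{3 t} + 12 t^{2} e^{\frac{t}{2}} - 216 t^{2} e^{3 t} - 180 t^{2} - 36 t + e^{\frac{t}{2}} - 18 e^{3 t} + 30}{72 t^{4} + 24 t^{2} + 2}, which equals G'(t).

G(t) = \frac{12 t^{2} + 30 t + 2 \left(6 t^{2} + 1\right) e^{\frac{t}{2}} - 6 \left(6 t^{2} + 1\right) e^{3 t} + 5}{2 \left(6 t^{2} + 1\right)}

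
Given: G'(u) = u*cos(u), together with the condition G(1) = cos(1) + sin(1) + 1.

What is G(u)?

A candidate passes only if d/du[G] lands on the given G'(u) exactly.
A general antiderivative is u*sin(u) + cos(u) + C.
The condition gives C = cos(1) + sin(1) + 1 - (cos(1) + sin(1)) = 1.
So G(u) = u*sin(u) + cos(u) + 1.
Check: d/du[u*sin(u) + cos(u) + 1] = u*cos(u) = G'(u).

G(u) = u*sin(u) + cos(u) + 1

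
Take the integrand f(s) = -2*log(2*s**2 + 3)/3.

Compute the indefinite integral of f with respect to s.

F(s) = -2*s*log(2*s**2 + 3)/3 + 4*s/3 - 2*sqrt(6)*atan(sqrt(6)*s/3)/3 + C

Check any antiderivative F(s) by computing F'(s) and comparing it with f(s).
Check: d/ds[-2*s*log(2*s**2 + 3)/3 + 4*s/3 - 2*sqrt(6)*atan(sqrt(6)*s/3)/3] = -2*log(2*s**2 + 3)/3 = f(s).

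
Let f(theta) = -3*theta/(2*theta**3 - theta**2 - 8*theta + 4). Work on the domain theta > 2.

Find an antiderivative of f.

The denominator factors as (theta - 2)*(theta + 2)*(2*theta - 1); partial fractions split f into directly integrable pieces: 2/(5*(2*theta - 1)) + 3/(10*(theta + 2)) - 1/(2*(theta - 2)).
Check: d/dtheta[(-5*log(theta - 2) + 2*log(theta - 1/2) + 3*log(theta + 2))/10] = -3*theta/(2*theta**3 - theta**2 - 8*theta + 4) = f(theta).

An antiderivative is F(theta) = (-5*log(theta - 2) + 2*log(theta - 1/2) + 3*log(theta + 2))/10.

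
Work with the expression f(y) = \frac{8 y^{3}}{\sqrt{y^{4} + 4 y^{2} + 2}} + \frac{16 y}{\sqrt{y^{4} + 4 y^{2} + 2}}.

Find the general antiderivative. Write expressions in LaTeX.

f matches the chain-rule pattern g'(h)*h' with inner function h(y) = y^{4} + 4 y^{2} + 2; substituting u = h(y) collapses the integral.
Check: d/dy[4 \sqrt{y^{4} + 4 y^{2} + 2}] = \frac{8 y^{3} + 16 y}{\sqrt{y^{4} + 4 y^{2} + 2}}, which equals f(y).

F(y) = 4 \sqrt{y^{4} + 4 y^{2} + 2} + C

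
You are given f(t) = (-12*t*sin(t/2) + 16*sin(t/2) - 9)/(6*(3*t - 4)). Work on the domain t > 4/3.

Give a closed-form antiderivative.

An antiderivative is F(t) = (-3*log(3*t/2 - 2) + 8*cos(t/2))/6.

Since d/dt undoes antidifferentiation here, F'(t) = f(t) is required of F(t).
Check: d/dt[(-3*log(3*t/2 - 2) + 8*cos(t/2))/6] = (-12*t*sin(t/2) + 16*sin(t/2) - 9)/(18*t - 24), which equals f(t).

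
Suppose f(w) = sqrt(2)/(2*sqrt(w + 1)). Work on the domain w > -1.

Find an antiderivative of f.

Check any antiderivative F(w) by computing F'(w) and comparing it with f(w).
Check: d/dw[sqrt(2)*sqrt(w + 1)] = sqrt(2)/(2*sqrt(w + 1)) = f(w).

An antiderivative is F(w) = sqrt(2)*sqrt(w + 1).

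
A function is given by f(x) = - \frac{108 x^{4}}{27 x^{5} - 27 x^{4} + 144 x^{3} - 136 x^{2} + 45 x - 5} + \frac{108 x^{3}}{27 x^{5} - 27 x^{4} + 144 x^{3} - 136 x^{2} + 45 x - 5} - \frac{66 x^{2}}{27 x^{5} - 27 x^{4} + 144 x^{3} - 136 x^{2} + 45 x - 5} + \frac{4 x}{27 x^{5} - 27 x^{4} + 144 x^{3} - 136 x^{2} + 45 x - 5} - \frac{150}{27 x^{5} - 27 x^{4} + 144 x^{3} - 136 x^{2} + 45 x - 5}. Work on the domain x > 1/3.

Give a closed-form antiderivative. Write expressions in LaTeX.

The integrand splits into summands that can be handled one at a time.
Check: d/dx[- \frac{18 x^{2} \log{\left(x^{2} + 5 \right)} - 12 x \log{\left(x^{2} + 5 \right)} + 2 \log{\left(x^{2} + 5 \right)} - 5}{\left(3 x - 1\right)^{2}}] = \frac{- 108 x^{4} + 108 x^{3} - 66 x^{2} + 4 x - 150}{27 x^{5} - 27 x^{4} + 144 x^{3} - 136 x^{2} + 45 x - 5}, which equals f(x).

An antiderivative is F(x) = - \frac{18 x^{2} \log{\left(x^{2} + 5 \right)} - 12 x \log{\left(x^{2} + 5 \right)} + 2 \log{\left(x^{2} + 5 \right)} - 5}{\left(3 x - 1\right)^{2}}.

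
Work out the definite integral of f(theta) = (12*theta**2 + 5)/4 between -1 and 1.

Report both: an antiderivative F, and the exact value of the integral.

An antiderivative F(theta) passes only if d/dtheta[F] lands on f(theta) exactly.
F(theta) = theta**3 + 5*theta/4 is an antiderivative of f.
Check: d/dtheta[theta**3 + 5*theta/4] = 3*theta**2 + 5/4, which equals f(theta).
F(1) = 9/4; F(-1) = -9/4.
Integral = F(1) - F(-1) = 9/2.

Antiderivative: F(theta) = theta**3 + 5*theta/4; value = 9/2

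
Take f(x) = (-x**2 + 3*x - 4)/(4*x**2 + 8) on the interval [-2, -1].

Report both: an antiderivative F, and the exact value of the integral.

Antiderivative: F(x) = -(2*x - 3*log(x**2 + 2) + 2*sqrt(2)*atan(sqrt(2)*x/2))/8; value = -3*log(6)/8 - sqrt(2)*atan(sqrt(2))/4 - 1/4 + sqrt(2)*atan(sqrt(2)/2)/4 + 3*log(3)/8

A first test for any F(x): its x-derivative must equal f(x) identically.
F(x) = -(2*x - 3*log(x**2 + 2) + 2*sqrt(2)*atan(sqrt(2)*x/2))/8 is an antiderivative of f.
Check: d/dx[-(2*x - 3*log(x**2 + 2) + 2*sqrt(2)*atan(sqrt(2)*x/2))/8] = (-x**2 + 3*x - 4)/(4*x**2 + 8) = f(x).
F(-1) = sqrt(2)*atan(sqrt(2)/2)/4 + 1/4 + 3*log(3)/8; F(-2) = sqrt(2)*atan(sqrt(2))/4 + 1/2 + 3*log(6)/8.
Integral = F(-1) - F(-2) = -3*log(6)/8 - sqrt(2)*atan(sqrt(2))/4 - 1/4 + sqrt(2)*atan(sqrt(2)/2)/4 + 3*log(3)/8.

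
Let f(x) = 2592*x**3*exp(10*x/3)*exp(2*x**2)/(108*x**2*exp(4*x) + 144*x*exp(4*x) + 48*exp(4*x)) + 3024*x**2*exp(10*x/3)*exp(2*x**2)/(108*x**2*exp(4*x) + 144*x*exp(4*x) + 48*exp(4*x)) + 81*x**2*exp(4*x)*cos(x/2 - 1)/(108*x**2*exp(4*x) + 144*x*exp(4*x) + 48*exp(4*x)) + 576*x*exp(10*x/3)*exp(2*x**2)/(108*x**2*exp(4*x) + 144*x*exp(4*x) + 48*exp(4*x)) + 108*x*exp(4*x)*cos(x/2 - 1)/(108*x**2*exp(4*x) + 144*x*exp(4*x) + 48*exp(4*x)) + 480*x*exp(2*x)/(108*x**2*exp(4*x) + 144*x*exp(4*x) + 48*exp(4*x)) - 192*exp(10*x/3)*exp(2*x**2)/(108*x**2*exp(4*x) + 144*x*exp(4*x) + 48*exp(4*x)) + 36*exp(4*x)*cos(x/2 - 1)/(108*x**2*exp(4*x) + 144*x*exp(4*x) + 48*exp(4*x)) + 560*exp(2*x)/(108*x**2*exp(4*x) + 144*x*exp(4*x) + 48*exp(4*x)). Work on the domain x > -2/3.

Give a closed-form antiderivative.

Integrate term by term and add the pieces.
Check: d/dx[3*sin(x/2 - 1)/2 + 6*exp(-2*x/3)*exp(2*x**2) - 20/(9*x*exp(2*x) + 6*exp(2*x))] = (2592*x**3*exp(2*x)*exp(2*x**2) + 81*x**2*exp(8*x/3)*cos(x/2 - 1) + 3024*x**2*exp(2*x)*exp(2*x**2) + 108*x*exp(8*x/3)*cos(x/2 - 1) + 480*x*exp(2*x/3) + 576*x*exp(2*x)*exp(2*x**2) + 36*exp(8*x/3)*cos(x/2 - 1) + 560*exp(2*x/3) - 192*exp(2*x)*exp(2*x**2))/(108*x**2*exp(8*x/3) + 144*x*exp(8*x/3) + 48*exp(8*x/3)), which equals f(x).

An antiderivative is F(x) = 3*sin(x/2 - 1)/2 + 6*exp(-2*x/3)*exp(2*x**2) - 20/(9*x*exp(2*x) + 6*exp(2*x)).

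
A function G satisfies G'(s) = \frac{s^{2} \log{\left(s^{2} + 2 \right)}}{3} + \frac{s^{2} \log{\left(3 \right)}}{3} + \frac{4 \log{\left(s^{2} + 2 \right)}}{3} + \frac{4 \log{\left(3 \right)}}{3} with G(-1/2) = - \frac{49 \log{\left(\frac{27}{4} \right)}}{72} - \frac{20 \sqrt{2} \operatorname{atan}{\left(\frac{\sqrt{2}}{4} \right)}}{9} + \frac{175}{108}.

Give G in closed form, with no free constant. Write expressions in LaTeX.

Integrate term by term and add the pieces.
A general antiderivative is - \frac{2 s^{3}}{27} - \frac{20 s}{9} + \left(\frac{s^{3}}{9} + \frac{4 s}{3}\right) \log{\left(3 s^{2} + 6 \right)} + \frac{20 \sqrt{2} \operatorname{atan}{\left(\frac{\sqrt{2} s}{2} \right)}}{9} + C.
The condition gives C = - \frac{49 \log{\left(\frac{27}{4} \right)}}{72} - \frac{20 \sqrt{2} \operatorname{atan}{\left(\frac{\sqrt{2}}{4} \right)}}{9} + \frac{175}{108} - (- \frac{49 \log{\left(\frac{27}{4} \right)}}{72} - \frac{20 \sqrt{2} \operatorname{atan}{\left(\frac{\sqrt{2}}{4} \right)}}{9} + \frac{121}{108}) = \frac{1}{2}.
So G(s) = \frac{- 4 s^{3} + 6 s \left(s^{2} + 12\right) \log{\left(3 s^{2} + 6 \right)} - 120 s + 120 \sqrt{2} \operatorname{atan}{\left(\frac{\sqrt{2} s}{2} \right)} + 27}{54}.
Check: d/ds[\frac{- 4 s^{3} + 6 s \left(s^{2} + 12\right) \log{\left(3 s^{2} + 6 \right)} - 120 s + 120 \sqrt{2} \operatorname{atan}{\left(\frac{\sqrt{2} s}{2} \right)} + 27}{54}] = \frac{s^{2} \log{\left(s^{2} + 2 \right)}}{3} + \frac{s^{2} \log{\left(3 \right)}}{3} + \frac{4 \log{\left(s^{2} + 2 \right)}}{3} + \frac{4 \log{\left(3 \right)}}{3} = G'(s).

G(s) = \frac{- 4 s^{3} + 6 s \left(s^{2} + 12\right) \log{\left(3 s^{2} + 6 \right)} - 120 s + 120 \sqrt{2} \operatorname{atan}{\left(\frac{\sqrt{2} s}{2} \right)} + 27}{54}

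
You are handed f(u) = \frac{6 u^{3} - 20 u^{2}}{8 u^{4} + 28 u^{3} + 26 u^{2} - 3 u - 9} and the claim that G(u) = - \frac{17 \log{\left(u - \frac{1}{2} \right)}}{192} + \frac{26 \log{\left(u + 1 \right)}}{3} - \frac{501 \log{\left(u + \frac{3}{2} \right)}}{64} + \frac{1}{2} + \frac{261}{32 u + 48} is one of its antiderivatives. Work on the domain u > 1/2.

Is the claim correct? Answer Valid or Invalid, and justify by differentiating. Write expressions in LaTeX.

d/du[G] = \frac{6 u^{3} - 20 u^{2}}{8 u^{4} + 28 u^{3} + 26 u^{2} - 3 u - 9}
This equals f(u) exactly, so the claim holds.

Valid - the claim checks out under differentiation.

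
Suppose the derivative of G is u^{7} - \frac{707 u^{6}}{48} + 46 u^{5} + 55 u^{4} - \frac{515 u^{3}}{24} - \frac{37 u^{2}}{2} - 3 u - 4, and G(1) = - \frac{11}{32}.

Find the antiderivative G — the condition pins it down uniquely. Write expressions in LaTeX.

G(u) = \frac{u^{8}}{8} - \frac{101 u^{7}}{48} + \frac{23 u^{6}}{3} + 11 u^{5} - \frac{515 u^{4}}{96} - \frac{37 u^{3}}{6} - \frac{3 u^{2}}{2} - 4 u

G'(u) has the shape v'r + vr' for v = \left(\frac{u^{2}}{4} - 2 u - 2\right)^{2} and r = 2 u^{4} - \frac{5 u^{3}}{3} - \frac{1}{2} — it is the derivative of the product v*r.
A general antiderivative is \left(\frac{u^{2}}{4} - 2 u - 2\right)^{2} \left(2 u^{4} - \frac{5 u^{3}}{3} - \frac{1}{2}\right) + C.
The condition gives C = - \frac{11}{32} - (- \frac{75}{32}) = 2.
So G(u) = \frac{u^{8}}{8} - \frac{101 u^{7}}{48} + \frac{23 u^{6}}{3} + 11 u^{5} - \frac{515 u^{4}}{96} - \frac{37 u^{3}}{6} - \frac{3 u^{2}}{2} - 4 u.
Check: d/du[\frac{u^{8}}{8} - \frac{101 u^{7}}{48} + \frac{23 u^{6}}{3} + 11 u^{5} - \frac{515 u^{4}}{96} - \frac{37 u^{3}}{6} - \frac{3 u^{2}}{2} - 4 u] = u^{7} - \frac{707 u^{6}}{48} + 46 u^{5} + 55 u^{4} - \frac{515 u^{3}}{24} - \frac{37 u^{2}}{2} - 3 u - 4 = G'(u).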